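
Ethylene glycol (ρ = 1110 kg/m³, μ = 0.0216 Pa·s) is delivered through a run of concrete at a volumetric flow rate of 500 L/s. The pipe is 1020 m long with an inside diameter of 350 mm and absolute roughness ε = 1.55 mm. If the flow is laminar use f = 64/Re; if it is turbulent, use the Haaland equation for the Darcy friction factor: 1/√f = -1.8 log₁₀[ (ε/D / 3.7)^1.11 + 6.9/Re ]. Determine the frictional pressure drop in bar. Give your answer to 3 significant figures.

ΔP ≈ 13.2 bar

Q = 500 L/s = 500/1000 = 0.5 m³/s.
Cross-sectional area A = πD²/4 = π(0.35)²/4 = 0.09621 m²; mean velocity V = Q/A = 0.5/0.09621 = 5.197 m/s.
Reynolds number Re = ρVD/μ = 1110 · 5.197 · 0.35 / 0.0216 = 9.347e+04.
Re > 4000 → turbulent. Relative roughness ε/D = 0.00155/0.35 = 0.00443. Haaland: 1/√f = -1.8 log₁₀[(0.00443/3.7)^1.11 + 6.9/9.347e+04] = -1.8 log₁₀[0.000571 + 7.38e-05] = 5.743, so f = 0.03032.
Darcy-Weisbach: ΔP = f(L/D)(ρV²/2) = 0.03032·(1020/0.35)·(1110·5.197²/2) = 0.03032·2914·1.499e+04 = 1.324e+06 Pa.
ΔP = 1.324e+06 Pa = 13.2 bar.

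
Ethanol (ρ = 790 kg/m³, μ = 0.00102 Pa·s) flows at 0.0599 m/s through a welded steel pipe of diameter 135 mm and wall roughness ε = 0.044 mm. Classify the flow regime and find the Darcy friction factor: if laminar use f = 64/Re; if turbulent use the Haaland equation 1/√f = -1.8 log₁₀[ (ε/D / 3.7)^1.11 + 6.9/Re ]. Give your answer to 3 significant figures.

Re = ρVD/μ = 790·0.0599·0.135/0.00102 = 6263.
Re > 4000 → turbulent. ε/D = 4.4e-05/0.135 = 0.000326; Haaland: 1/√f = -1.8 log₁₀[3.15e-05 + 0.0011] = 5.302, so f = 0.03557.

f ≈ 0.0356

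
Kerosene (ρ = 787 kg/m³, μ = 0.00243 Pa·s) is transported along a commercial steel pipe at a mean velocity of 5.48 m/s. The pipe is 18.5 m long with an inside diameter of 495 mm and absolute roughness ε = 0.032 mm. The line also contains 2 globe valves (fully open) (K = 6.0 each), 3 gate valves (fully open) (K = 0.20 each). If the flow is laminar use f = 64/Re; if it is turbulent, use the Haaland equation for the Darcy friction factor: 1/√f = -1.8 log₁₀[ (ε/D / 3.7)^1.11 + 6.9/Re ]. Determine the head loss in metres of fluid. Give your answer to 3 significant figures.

Reynolds number Re = ρVD/μ = 787 · 5.48 · 0.495 / 0.00243 = 8.785e+05.
Re > 4000 → turbulent. Relative roughness ε/D = 3.2e-05/0.495 = 6.46e-05. Haaland: 1/√f = -1.8 log₁₀[(6.46e-05/3.7)^1.11 + 6.9/8.785e+05] = -1.8 log₁₀[5.24e-06 + 7.85e-06] = 8.79, so f = 0.01294.
Total minor-loss coefficient ΣK = 2·6 + 3·0.2 = 12.6.
ΔP = [f·L/D + ΣK]·(ρV²/2) = [0.01294·18.5/0.495 + 12.6]·(787·5.48²/2) = [0.4838 + 12.6]·1.182e+04 = 1.546e+05 Pa.
Head loss h_f = ΔP/(ρg) = 1.546e+05/(787·9.81) = 20.0 m.

h_f ≈ 20.0 m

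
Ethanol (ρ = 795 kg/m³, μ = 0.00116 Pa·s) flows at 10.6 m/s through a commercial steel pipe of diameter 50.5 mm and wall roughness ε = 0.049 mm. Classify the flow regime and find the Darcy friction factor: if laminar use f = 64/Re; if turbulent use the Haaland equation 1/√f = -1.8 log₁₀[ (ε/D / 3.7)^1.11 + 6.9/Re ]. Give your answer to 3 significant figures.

f ≈ 0.0202

Re = ρVD/μ = 795·10.6·0.0505/0.00116 = 3.669e+05.
Re > 4000 → turbulent. ε/D = 4.9e-05/0.0505 = 0.00097; Haaland: 1/√f = -1.8 log₁₀[0.000106 + 1.88e-05] = 7.028, so f = 0.02025.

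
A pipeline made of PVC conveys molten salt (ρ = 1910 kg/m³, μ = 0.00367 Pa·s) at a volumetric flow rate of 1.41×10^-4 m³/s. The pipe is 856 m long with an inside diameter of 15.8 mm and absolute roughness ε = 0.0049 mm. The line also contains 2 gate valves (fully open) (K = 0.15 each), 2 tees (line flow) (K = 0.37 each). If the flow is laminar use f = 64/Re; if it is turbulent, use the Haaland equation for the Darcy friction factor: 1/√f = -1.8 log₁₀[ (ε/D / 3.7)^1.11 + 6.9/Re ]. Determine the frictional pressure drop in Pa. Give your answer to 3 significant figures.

ΔP ≈ 968000 Pa

Cross-sectional area A = πD²/4 = π(0.0158)²/4 = 0.0001961 m²; mean velocity V = Q/A = 0.000141/0.0001961 = 0.7191 m/s.
Reynolds number Re = ρVD/μ = 1910 · 0.7191 · 0.0158 / 0.00367 = 5913.
Re > 4000 → turbulent. Relative roughness ε/D = 4.9e-06/0.0158 = 0.00031. Haaland: 1/√f = -1.8 log₁₀[(0.00031/3.7)^1.11 + 6.9/5913] = -1.8 log₁₀[2.98e-05 + 0.00117] = 5.26, so f = 0.03615.
Total minor-loss coefficient ΣK = 2·0.15 + 2·0.37 = 1.04.
ΔP = [f·L/D + ΣK]·(ρV²/2) = [0.03615·856/0.0158 + 1.04]·(1910·0.7191²/2) = [1958 + 1.04]·493.9 = 9.678e+05 Pa.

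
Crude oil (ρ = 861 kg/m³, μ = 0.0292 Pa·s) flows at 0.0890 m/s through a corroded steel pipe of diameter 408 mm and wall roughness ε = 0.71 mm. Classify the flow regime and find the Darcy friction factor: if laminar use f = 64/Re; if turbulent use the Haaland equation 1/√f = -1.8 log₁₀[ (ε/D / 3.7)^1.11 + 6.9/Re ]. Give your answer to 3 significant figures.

f ≈ 0.0598

Re = ρVD/μ = 861·0.089·0.408/0.0292 = 1071.
Re < 2300 → laminar, so f = 64/Re = 0.05977 (roughness is irrelevant in laminar flow).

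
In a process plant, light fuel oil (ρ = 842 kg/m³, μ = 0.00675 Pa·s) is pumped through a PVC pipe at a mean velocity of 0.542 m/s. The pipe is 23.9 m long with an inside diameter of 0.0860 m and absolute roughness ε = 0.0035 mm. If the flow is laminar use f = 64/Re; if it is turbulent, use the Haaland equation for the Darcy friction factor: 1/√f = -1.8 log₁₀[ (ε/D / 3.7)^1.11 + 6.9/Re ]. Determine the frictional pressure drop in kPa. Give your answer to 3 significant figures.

ΔP ≈ 1.24 kPa

Reynolds number Re = ρVD/μ = 842 · 0.542 · 0.086 / 0.00675 = 5814.
Re > 4000 → turbulent. Relative roughness ε/D = 3.5e-06/0.086 = 4.07e-05. Haaland: 1/√f = -1.8 log₁₀[(4.07e-05/3.7)^1.11 + 6.9/5814] = -1.8 log₁₀[3.13e-06 + 0.00119] = 5.264, so f = 0.03609.
Darcy-Weisbach: ΔP = f(L/D)(ρV²/2) = 0.03609·(23.9/0.086)·(842·0.542²/2) = 0.03609·277.9·123.7 = 1240 Pa.
ΔP = 1240 Pa = 1.24 kPa.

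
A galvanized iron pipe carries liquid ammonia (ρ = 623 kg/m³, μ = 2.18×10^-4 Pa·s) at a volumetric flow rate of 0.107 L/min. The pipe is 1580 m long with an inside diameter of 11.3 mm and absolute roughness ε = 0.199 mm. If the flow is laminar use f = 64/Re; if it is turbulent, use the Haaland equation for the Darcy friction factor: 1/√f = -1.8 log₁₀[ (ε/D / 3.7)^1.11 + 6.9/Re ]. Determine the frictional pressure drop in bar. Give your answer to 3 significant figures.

ΔP ≈ 0.0153 bar

Q = 0.107 L/min = 0.107/60000 = 1.783e-06 m³/s.
Cross-sectional area A = πD²/4 = π(0.0113)²/4 = 0.0001003 m²; mean velocity V = Q/A = 1.783e-06/0.0001003 = 0.01778 m/s.
Reynolds number Re = ρVD/μ = 623 · 0.01778 · 0.0113 / 0.000218 = 574.2.
Re < 2300 → laminar flow, so f = 64/Re = 64/574.2 = 0.1115 (the turbulent correlation is not needed).
Darcy-Weisbach: ΔP = f(L/D)(ρV²/2) = 0.1115·(1580/0.0113)·(623·0.01778²/2) = 0.1115·1.398e+05·0.0985 = 1535 Pa.
ΔP = 1535 Pa = 0.0153 bar.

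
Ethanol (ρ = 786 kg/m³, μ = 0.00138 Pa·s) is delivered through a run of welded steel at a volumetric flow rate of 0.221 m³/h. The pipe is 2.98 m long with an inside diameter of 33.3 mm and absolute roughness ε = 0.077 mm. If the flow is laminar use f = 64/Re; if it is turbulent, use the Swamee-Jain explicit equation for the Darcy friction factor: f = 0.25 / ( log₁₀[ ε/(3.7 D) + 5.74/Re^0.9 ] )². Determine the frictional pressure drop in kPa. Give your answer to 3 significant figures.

ΔP ≈ 0.00837 kPa

Q = 0.221 m³/h = 0.221/3600 = 6.139e-05 m³/s.
Cross-sectional area A = πD²/4 = π(0.0333)²/4 = 0.0008709 m²; mean velocity V = Q/A = 6.139e-05/0.0008709 = 0.07049 m/s.
Reynolds number Re = ρVD/μ = 786 · 0.07049 · 0.0333 / 0.00138 = 1337.
Re < 2300 → laminar flow, so f = 64/Re = 64/1337 = 0.04787 (the turbulent correlation is not needed).
Darcy-Weisbach: ΔP = f(L/D)(ρV²/2) = 0.04787·(2.98/0.0333)·(786·0.07049²/2) = 0.04787·89.49·1.953 = 8.365 Pa.
ΔP = 8.365 Pa = 0.00837 kPa.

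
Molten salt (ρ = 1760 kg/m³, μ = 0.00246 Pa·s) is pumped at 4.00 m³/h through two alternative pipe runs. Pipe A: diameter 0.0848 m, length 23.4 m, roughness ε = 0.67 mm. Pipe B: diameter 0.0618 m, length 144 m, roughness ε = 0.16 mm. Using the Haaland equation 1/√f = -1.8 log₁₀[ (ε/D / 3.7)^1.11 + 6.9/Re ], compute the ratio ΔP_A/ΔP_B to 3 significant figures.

Pipe A: V = Q/A = 0.001111/0.005648 = 0.1967 m/s; Re = 1.194e+04; ε/D = 0.0079; Haaland → f = 0.03997; ΔP_A = f(L/D)(ρV²/2) = 375.6 Pa.
Pipe B: V = Q/A = 0.001111/0.003 = 0.3704 m/s; Re = 1.638e+04; ε/D = 0.00259; Haaland → f = 0.03144; ΔP_B = f(L/D)(ρV²/2) = 8846 Pa.
ΔP_A/ΔP_B = 375.6/8846 = 0.0425.

ΔP_A/ΔP_B ≈ 0.0425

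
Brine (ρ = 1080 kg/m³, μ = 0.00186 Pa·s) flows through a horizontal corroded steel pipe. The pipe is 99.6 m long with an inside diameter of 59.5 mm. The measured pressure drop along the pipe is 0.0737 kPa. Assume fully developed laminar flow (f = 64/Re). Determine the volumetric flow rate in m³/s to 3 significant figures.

For laminar flow, f = 64/Re with Re = ρVD/μ, so Darcy-Weisbach reduces to ΔP = 32μLV/D². Solving for V: V = ΔP·D²/(32μL) = 73.7·(0.0595)²/(32·0.00186·99.6) = 0.04401 m/s.
Check: Re = ρVD/μ = 1080·0.04401·0.0595/0.00186 = 1521 < 2300, so the laminar assumption holds.
Q = V·A = 0.04401·(π/4·0.0595²) = 0.0001224 m³/s = 1.22×10^-4 m³/s.

Q ≈ 1.22×10^-4 m³/s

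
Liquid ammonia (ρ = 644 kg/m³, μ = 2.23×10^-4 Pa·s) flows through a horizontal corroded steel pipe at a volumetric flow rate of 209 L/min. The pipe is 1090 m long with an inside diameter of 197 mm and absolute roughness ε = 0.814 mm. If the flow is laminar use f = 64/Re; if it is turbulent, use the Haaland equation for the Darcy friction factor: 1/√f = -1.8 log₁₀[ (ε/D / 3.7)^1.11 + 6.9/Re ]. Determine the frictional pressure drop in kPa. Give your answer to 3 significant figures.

Q = 209 L/min = 209/60000 = 0.003483 m³/s.
Cross-sectional area A = πD²/4 = π(0.197)²/4 = 0.03048 m²; mean velocity V = Q/A = 0.003483/0.03048 = 0.1143 m/s.
Reynolds number Re = ρVD/μ = 644 · 0.1143 · 0.197 / 0.000223 = 6.502e+04.
Re > 4000 → turbulent. Relative roughness ε/D = 0.000814/0.197 = 0.00413. Haaland: 1/√f = -1.8 log₁₀[(0.00413/3.7)^1.11 + 6.9/6.502e+04] = -1.8 log₁₀[0.000529 + 0.000106] = 5.755, so f = 0.03019.
Darcy-Weisbach: ΔP = f(L/D)(ρV²/2) = 0.03019·(1090/0.197)·(644·0.1143²/2) = 0.03019·5533·4.205 = 702.5 Pa.
ΔP = 702.5 Pa = 0.702 kPa.

ΔP ≈ 0.702 kPa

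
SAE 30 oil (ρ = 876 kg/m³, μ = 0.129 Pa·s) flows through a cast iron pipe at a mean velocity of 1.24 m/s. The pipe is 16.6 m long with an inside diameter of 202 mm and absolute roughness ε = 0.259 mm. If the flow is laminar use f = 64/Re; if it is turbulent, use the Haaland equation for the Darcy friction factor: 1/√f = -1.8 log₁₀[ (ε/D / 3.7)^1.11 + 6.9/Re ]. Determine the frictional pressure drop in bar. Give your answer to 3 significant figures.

Reynolds number Re = ρVD/μ = 876 · 1.24 · 0.202 / 0.129 = 1701.
Re < 2300 → laminar flow, so f = 64/Re = 64/1701 = 0.03763 (the turbulent correlation is not needed).
Darcy-Weisbach: ΔP = f(L/D)(ρV²/2) = 0.03763·(16.6/0.202)·(876·1.24²/2) = 0.03763·82.18·673.5 = 2082 Pa.
ΔP = 2082 Pa = 0.0208 bar.

ΔP ≈ 0.0208 bar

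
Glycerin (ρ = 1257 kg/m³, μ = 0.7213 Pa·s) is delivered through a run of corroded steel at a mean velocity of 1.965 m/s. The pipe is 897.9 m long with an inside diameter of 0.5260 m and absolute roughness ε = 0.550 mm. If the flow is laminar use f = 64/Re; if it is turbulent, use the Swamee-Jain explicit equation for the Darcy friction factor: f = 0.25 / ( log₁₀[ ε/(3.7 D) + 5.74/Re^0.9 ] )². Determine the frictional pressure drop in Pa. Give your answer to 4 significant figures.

ΔP ≈ 147200 Pa

Reynolds number Re = ρVD/μ = 1257 · 1.965 · 0.526 / 0.721 = 1801.
Re < 2300 → laminar flow, so f = 64/Re = 64/1801 = 0.03553 (the turbulent correlation is not needed).
Darcy-Weisbach: ΔP = f(L/D)(ρV²/2) = 0.03553·(897.9/0.526)·(1257·1.965²/2) = 0.03553·1707·2427 = 1.472e+05 Pa.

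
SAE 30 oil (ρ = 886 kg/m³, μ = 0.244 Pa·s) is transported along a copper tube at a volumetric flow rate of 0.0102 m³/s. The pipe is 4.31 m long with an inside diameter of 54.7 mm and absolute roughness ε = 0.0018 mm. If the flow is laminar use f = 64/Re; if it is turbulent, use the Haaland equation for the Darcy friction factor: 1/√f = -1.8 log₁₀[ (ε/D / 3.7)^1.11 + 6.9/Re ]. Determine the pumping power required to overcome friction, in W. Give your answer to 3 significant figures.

Cross-sectional area A = πD²/4 = π(0.0547)²/4 = 0.00235 m²; mean velocity V = Q/A = 0.0102/0.00235 = 4.34 m/s.
Reynolds number Re = ρVD/μ = 886 · 4.34 · 0.0547 / 0.244 = 862.1.
Re < 2300 → laminar flow, so f = 64/Re = 64/862.1 = 0.07424 (the turbulent correlation is not needed).
Darcy-Weisbach: ΔP = f(L/D)(ρV²/2) = 0.07424·(4.31/0.0547)·(886·4.34²/2) = 0.07424·78.79·8346 = 4.882e+04 Pa.
Pumping power P = QΔP = 0.0102·4.882e+04 = 497.9 W = 498 W.

P ≈ 498 W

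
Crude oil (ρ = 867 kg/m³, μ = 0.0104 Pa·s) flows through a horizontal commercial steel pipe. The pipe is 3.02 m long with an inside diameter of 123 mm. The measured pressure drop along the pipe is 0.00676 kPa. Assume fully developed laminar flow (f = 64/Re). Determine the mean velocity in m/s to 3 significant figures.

V ≈ 0.102 m/s

For laminar flow, f = 64/Re with Re = ρVD/μ, so Darcy-Weisbach reduces to ΔP = 32μLV/D². Solving for V: V = ΔP·D²/(32μL) = 6.76·(0.123)²/(32·0.0104·3.02) = 0.1018 m/s.
Check: Re = ρVD/μ = 867·0.1018·0.123/0.0104 = 1043 < 2300, so the laminar assumption holds.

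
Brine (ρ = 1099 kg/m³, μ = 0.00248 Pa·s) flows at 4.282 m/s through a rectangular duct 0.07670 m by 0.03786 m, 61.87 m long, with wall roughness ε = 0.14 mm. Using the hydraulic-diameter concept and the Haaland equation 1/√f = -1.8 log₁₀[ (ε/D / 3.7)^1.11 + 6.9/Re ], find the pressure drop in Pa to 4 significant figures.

Hydraulic diameter D_h = 4A/P = 4·(0.0767·0.03786)/(2·(0.0767+0.03786)) = 0.01162/0.2291 = 0.0507 m.
Re = ρVD_h/μ = 1099·4.282·0.0507/0.00248 = 9.62e+04.
ε/D_h = 0.00014/0.0507 = 0.00276; Haaland gives 1/√f = -1.8 log₁₀[0.000338+7.17e-05] = 6.097, so f = 0.0269.
ΔP = f(L/D_h)(ρV²/2) = 0.0269·61.87/0.0507·1.008e+04 = 3.307e+05 Pa.

ΔP ≈ 330700 Pa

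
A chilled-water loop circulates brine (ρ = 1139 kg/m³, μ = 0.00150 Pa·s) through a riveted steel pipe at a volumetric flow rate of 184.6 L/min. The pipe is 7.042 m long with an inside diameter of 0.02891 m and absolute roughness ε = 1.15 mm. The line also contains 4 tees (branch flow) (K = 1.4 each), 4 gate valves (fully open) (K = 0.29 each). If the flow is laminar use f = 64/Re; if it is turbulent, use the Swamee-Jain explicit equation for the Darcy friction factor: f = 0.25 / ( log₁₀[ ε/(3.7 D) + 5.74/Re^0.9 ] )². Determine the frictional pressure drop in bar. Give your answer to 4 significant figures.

Q = 184.6 L/min = 184.6/60000 = 0.003077 m³/s.
Cross-sectional area A = πD²/4 = π(0.02891)²/4 = 0.0006564 m²; mean velocity V = Q/A = 0.003077/0.0006564 = 4.687 m/s.
Reynolds number Re = ρVD/μ = 1139 · 4.687 · 0.02891 / 0.0015 = 1.029e+05.
Re > 4000 → turbulent. Relative roughness ε/D = 0.00115/0.02891 = 0.0398. Swamee-Jain: f = 0.25/(log₁₀[0.0398/3.7 + 5.74/1.029e+05^0.9])² = 0.25/(log₁₀[0.0108 + 0.000177])² = 0.25/(-1.961)² = 0.06498.
Total minor-loss coefficient ΣK = 4·1.4 + 4·0.29 = 6.76.
ΔP = [f·L/D + ΣK]·(ρV²/2) = [0.06498·7.042/0.02891 + 6.76]·(1139·4.687²/2) = [15.83 + 6.76]·1.251e+04 = 2.826e+05 Pa.
ΔP = 2.826e+05 Pa = 2.826 bar.

ΔP ≈ 2.826 bar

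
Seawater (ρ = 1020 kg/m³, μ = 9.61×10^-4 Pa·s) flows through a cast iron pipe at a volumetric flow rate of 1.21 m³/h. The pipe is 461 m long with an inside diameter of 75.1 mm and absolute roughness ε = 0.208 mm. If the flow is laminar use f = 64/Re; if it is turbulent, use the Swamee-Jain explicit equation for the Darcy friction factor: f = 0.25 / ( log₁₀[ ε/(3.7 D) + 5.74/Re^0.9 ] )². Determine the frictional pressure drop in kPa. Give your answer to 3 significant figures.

ΔP ≈ 0.709 kPa

Q = 1.21 m³/h = 1.21/3600 = 0.0003361 m³/s.
Cross-sectional area A = πD²/4 = π(0.0751)²/4 = 0.00443 m²; mean velocity V = Q/A = 0.0003361/0.00443 = 0.07588 m/s.
Reynolds number Re = ρVD/μ = 1020 · 0.07588 · 0.0751 / 0.000961 = 6048.
Re > 4000 → turbulent. Relative roughness ε/D = 0.000208/0.0751 = 0.00277. Swamee-Jain: f = 0.25/(log₁₀[0.00277/3.7 + 5.74/6048^0.9])² = 0.25/(log₁₀[0.000749 + 0.00227])² = 0.25/(-2.521)² = 0.03935.
Darcy-Weisbach: ΔP = f(L/D)(ρV²/2) = 0.03935·(461/0.0751)·(1020·0.07588²/2) = 0.03935·6138·2.936 = 709.2 Pa.
ΔP = 709.2 Pa = 0.709 kPa.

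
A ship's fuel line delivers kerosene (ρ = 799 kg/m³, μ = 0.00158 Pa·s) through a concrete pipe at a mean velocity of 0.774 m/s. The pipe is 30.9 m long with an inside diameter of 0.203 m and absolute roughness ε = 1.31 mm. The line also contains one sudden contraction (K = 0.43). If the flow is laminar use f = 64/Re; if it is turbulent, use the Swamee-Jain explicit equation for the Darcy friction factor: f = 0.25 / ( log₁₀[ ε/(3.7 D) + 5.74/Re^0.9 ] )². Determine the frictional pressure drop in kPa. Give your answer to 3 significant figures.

Reynolds number Re = ρVD/μ = 799 · 0.774 · 0.203 / 0.00158 = 7.946e+04.
Re > 4000 → turbulent. Relative roughness ε/D = 0.00131/0.203 = 0.00645. Swamee-Jain: f = 0.25/(log₁₀[0.00645/3.7 + 5.74/7.946e+04^0.9])² = 0.25/(log₁₀[0.00174 + 0.000223])² = 0.25/(-2.706)² = 0.03414.
Total minor-loss coefficient ΣK = 1·0.43 = 0.43.
ΔP = [f·L/D + ΣK]·(ρV²/2) = [0.03414·30.9/0.203 + 0.43]·(799·0.774²/2) = [5.196 + 0.43]·239.3 = 1347 Pa.
ΔP = 1347 Pa = 1.35 kPa.

ΔP ≈ 1.35 kPa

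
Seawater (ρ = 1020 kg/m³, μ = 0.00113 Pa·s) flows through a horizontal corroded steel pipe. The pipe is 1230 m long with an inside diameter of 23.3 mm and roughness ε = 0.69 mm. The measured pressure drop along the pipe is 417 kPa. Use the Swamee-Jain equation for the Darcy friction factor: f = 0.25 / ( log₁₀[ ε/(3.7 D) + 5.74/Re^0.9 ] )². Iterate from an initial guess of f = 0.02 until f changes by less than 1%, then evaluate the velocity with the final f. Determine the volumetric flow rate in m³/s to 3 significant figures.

Rearranging Darcy-Weisbach: V = √(2·ΔP·D/(f·L·ρ)). With ε/D = 0.00069/0.0233 = 0.0296, iterate starting from f = 0.02:
  f = 0.02 → V = √(2·4.17e+05·0.0233/(0.02·1230·1020)) = 0.88 m/s; Re = ρVD/μ = 1.851e+04; f → 0.05926
  f = 0.05926 → V = 0.5112 m/s; Re = 1.075e+04; f → 0.06073
  f = 0.06073 → V = 0.505 m/s; Re = 1.062e+04; f → 0.06077
Converged (Δf/f < 1%). With the final f = 0.06077: V = √(2·4.17e+05·0.0233/(0.06077·1230·1020)) = 0.5049 m/s.
Q = V·A = 0.5049·(π/4·0.0233²) = 0.0002153 m³/s = 2.15×10^-4 m³/s.

Q ≈ 2.15×10^-4 m³/s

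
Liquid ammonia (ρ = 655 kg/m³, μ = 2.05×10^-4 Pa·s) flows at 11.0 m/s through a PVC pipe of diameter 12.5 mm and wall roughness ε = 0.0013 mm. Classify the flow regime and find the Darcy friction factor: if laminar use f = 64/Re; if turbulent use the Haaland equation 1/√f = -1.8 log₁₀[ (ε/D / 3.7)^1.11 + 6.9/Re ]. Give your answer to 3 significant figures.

f ≈ 0.0145

Re = ρVD/μ = 655·11·0.0125/0.000205 = 4.393e+05.
Re > 4000 → turbulent. ε/D = 1.3e-06/0.0125 = 0.000104; Haaland: 1/√f = -1.8 log₁₀[8.88e-06 + 1.57e-05] = 8.297, so f = 0.01453.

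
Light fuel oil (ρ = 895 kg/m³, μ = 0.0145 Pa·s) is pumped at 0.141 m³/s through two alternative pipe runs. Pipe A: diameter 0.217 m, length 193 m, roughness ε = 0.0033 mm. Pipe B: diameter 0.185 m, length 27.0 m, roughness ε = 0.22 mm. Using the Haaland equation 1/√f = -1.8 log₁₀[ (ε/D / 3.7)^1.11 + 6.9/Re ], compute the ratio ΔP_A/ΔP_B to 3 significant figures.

ΔP_A/ΔP_B ≈ 2.80

Pipe A: V = Q/A = 0.141/0.03698 = 3.812 m/s; Re = 5.107e+04; ε/D = 1.52e-05; Haaland → f = 0.02065; ΔP_A = f(L/D)(ρV²/2) = 1.195e+05 Pa.
Pipe B: V = Q/A = 0.141/0.02688 = 5.245 m/s; Re = 5.99e+04; ε/D = 0.00119; Haaland → f = 0.02374; ΔP_B = f(L/D)(ρV²/2) = 4.266e+04 Pa.
ΔP_A/ΔP_B = 1.195e+05/4.266e+04 = 2.80.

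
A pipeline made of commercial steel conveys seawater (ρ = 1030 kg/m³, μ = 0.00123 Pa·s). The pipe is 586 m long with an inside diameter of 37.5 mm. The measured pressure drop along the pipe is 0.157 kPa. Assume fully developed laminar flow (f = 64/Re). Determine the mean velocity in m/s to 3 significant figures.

V ≈ 0.00957 m/s

For laminar flow, f = 64/Re with Re = ρVD/μ, so Darcy-Weisbach reduces to ΔP = 32μLV/D². Solving for V: V = ΔP·D²/(32μL) = 157·(0.0375)²/(32·0.00123·586) = 0.009572 m/s.
Check: Re = ρVD/μ = 1030·0.009572·0.0375/0.00123 = 300.6 < 2300, so the laminar assumption holds.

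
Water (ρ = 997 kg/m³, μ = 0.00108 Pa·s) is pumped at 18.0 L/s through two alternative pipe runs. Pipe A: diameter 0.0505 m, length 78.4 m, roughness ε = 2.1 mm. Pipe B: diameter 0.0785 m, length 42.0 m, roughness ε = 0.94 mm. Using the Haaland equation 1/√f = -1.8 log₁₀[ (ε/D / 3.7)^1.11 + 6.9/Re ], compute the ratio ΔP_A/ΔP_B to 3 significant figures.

ΔP_A/ΔP_B ≈ 27.5

Pipe A: V = Q/A = 0.018/0.002003 = 8.987 m/s; Re = 4.19e+05; ε/D = 0.0416; Haaland → f = 0.06599; ΔP_A = f(L/D)(ρV²/2) = 4.124e+06 Pa.
Pipe B: V = Q/A = 0.018/0.00484 = 3.719 m/s; Re = 2.695e+05; ε/D = 0.012; Haaland → f = 0.04059; ΔP_B = f(L/D)(ρV²/2) = 1.498e+05 Pa.
ΔP_A/ΔP_B = 4.124e+06/1.498e+05 = 27.5.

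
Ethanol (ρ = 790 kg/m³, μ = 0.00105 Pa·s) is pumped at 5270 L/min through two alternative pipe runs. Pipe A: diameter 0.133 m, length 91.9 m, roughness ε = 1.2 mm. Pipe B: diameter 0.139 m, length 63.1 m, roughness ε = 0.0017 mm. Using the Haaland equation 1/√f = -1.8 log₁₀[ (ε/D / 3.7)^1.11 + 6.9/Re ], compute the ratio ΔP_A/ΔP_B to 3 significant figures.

Pipe A: V = Q/A = 0.08783/0.01389 = 6.322 m/s; Re = 6.326e+05; ε/D = 0.00902; Haaland → f = 0.03679; ΔP_A = f(L/D)(ρV²/2) = 4.013e+05 Pa.
Pipe B: V = Q/A = 0.08783/0.01517 = 5.788 m/s; Re = 6.053e+05; ε/D = 1.22e-05; Haaland → f = 0.01279; ΔP_B = f(L/D)(ρV²/2) = 7.682e+04 Pa.
ΔP_A/ΔP_B = 4.013e+05/7.682e+04 = 5.22.

ΔP_A/ΔP_B ≈ 5.22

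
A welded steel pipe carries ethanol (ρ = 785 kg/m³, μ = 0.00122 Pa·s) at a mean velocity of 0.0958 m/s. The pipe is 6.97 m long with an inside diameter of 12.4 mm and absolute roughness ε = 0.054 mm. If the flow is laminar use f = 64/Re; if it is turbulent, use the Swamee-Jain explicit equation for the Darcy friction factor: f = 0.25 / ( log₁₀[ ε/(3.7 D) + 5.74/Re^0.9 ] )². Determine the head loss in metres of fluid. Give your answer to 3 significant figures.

h_f ≈ 0.0220 m

Reynolds number Re = ρVD/μ = 785 · 0.0958 · 0.0124 / 0.00122 = 764.4.
Re < 2300 → laminar flow, so f = 64/Re = 64/764.4 = 0.08373 (the turbulent correlation is not needed).
Darcy-Weisbach: ΔP = f(L/D)(ρV²/2) = 0.08373·(6.97/0.0124)·(785·0.0958²/2) = 0.08373·562.1·3.602 = 169.5 Pa.
Head loss h_f = ΔP/(ρg) = 169.5/(785·9.81) = 0.0220 m.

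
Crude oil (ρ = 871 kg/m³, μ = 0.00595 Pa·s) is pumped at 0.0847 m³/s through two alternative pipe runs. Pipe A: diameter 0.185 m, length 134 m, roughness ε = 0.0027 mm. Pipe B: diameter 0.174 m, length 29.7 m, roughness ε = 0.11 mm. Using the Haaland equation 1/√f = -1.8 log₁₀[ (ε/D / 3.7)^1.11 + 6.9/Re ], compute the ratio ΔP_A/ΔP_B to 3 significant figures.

ΔP_A/ΔP_B ≈ 2.94

Pipe A: V = Q/A = 0.0847/0.02688 = 3.151 m/s; Re = 8.533e+04; ε/D = 1.46e-05; Haaland → f = 0.01848; ΔP_A = f(L/D)(ρV²/2) = 5.787e+04 Pa.
Pipe B: V = Q/A = 0.0847/0.02378 = 3.562 m/s; Re = 9.073e+04; ε/D = 0.000632; Haaland → f = 0.02084; ΔP_B = f(L/D)(ρV²/2) = 1.966e+04 Pa.
ΔP_A/ΔP_B = 5.787e+04/1.966e+04 = 2.94.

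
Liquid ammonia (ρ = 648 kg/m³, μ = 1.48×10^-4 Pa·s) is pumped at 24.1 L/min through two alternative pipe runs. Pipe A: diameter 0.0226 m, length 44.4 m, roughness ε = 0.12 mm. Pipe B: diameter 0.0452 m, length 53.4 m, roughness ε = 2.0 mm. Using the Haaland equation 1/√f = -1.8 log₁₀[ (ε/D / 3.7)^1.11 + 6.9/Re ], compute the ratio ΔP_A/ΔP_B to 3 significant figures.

Pipe A: V = Q/A = 0.0004017/0.0004011 = 1.001 m/s; Re = 9.908e+04; ε/D = 0.00531; Haaland → f = 0.03182; ΔP_A = f(L/D)(ρV²/2) = 2.03e+04 Pa.
Pipe B: V = Q/A = 0.0004017/0.001605 = 0.2503 m/s; Re = 4.954e+04; ε/D = 0.0442; Haaland → f = 0.06831; ΔP_B = f(L/D)(ρV²/2) = 1638 Pa.
ΔP_A/ΔP_B = 2.03e+04/1638 = 12.4.

ΔP_A/ΔP_B ≈ 12.4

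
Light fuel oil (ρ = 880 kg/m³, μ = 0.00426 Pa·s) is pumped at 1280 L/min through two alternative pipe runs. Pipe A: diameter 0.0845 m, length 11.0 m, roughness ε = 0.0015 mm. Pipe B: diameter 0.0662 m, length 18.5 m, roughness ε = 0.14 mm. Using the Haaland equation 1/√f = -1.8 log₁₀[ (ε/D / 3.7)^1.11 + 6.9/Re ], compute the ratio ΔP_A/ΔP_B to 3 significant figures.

ΔP_A/ΔP_B ≈ 0.134

Pipe A: V = Q/A = 0.02133/0.005608 = 3.804 m/s; Re = 6.64e+04; ε/D = 1.78e-05; Haaland → f = 0.0195; ΔP_A = f(L/D)(ρV²/2) = 1.617e+04 Pa.
Pipe B: V = Q/A = 0.02133/0.003442 = 6.198 m/s; Re = 8.476e+04; ε/D = 0.00211; Haaland → f = 0.02552; ΔP_B = f(L/D)(ρV²/2) = 1.205e+05 Pa.
ΔP_A/ΔP_B = 1.617e+04/1.205e+05 = 0.134.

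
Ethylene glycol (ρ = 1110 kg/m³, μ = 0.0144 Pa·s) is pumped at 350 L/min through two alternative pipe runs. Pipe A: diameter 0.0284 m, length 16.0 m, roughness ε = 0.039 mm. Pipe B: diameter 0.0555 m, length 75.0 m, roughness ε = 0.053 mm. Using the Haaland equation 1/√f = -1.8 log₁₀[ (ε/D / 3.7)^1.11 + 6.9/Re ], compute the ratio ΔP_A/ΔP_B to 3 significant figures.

Pipe A: V = Q/A = 0.005833/0.0006335 = 9.209 m/s; Re = 2.016e+04; ε/D = 0.00137; Haaland → f = 0.02829; ΔP_A = f(L/D)(ρV²/2) = 7.502e+05 Pa.
Pipe B: V = Q/A = 0.005833/0.002419 = 2.411 m/s; Re = 1.032e+04; ε/D = 0.000955; Haaland → f = 0.03187; ΔP_B = f(L/D)(ρV²/2) = 1.39e+05 Pa.
ΔP_A/ΔP_B = 7.502e+05/1.39e+05 = 5.40.

ΔP_A/ΔP_B ≈ 5.40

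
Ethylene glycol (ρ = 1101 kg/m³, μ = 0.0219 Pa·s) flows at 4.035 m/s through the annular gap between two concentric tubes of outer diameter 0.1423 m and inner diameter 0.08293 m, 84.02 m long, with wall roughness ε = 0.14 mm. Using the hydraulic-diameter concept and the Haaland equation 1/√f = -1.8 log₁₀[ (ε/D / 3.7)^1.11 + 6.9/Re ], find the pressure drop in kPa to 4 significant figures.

Hydraulic diameter D_h = 4A/P = D_o - D_i = 0.1423 - 0.08293 = 0.05937 m.
Re = ρVD_h/μ = 1101·4.035·0.05937/0.0219 = 1.204e+04.
ε/D_h = 0.00014/0.05937 = 0.00236; Haaland gives 1/√f = -1.8 log₁₀[0.000284+0.000573] = 5.521, so f = 0.03281.
ΔP = f(L/D_h)(ρV²/2) = 0.03281·84.02/0.05937·8963 = 4.161e+05 Pa.
ΔP = 416.1 kPa.

ΔP ≈ 416.1 kPa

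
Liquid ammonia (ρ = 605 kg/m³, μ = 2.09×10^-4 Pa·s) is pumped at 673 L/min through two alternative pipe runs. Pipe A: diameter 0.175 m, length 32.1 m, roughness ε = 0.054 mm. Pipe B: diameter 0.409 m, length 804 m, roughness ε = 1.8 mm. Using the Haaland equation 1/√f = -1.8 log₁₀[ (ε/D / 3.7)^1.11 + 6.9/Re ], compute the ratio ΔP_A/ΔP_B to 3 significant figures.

ΔP_A/ΔP_B ≈ 1.59

Pipe A: V = Q/A = 0.01122/0.02405 = 0.4663 m/s; Re = 2.362e+05; ε/D = 0.000309; Haaland → f = 0.01725; ΔP_A = f(L/D)(ρV²/2) = 208.1 Pa.
Pipe B: V = Q/A = 0.01122/0.1314 = 0.08537 m/s; Re = 1.011e+05; ε/D = 0.0044; Haaland → f = 0.0302; ΔP_B = f(L/D)(ρV²/2) = 130.9 Pa.
ΔP_A/ΔP_B = 208.1/130.9 = 1.59.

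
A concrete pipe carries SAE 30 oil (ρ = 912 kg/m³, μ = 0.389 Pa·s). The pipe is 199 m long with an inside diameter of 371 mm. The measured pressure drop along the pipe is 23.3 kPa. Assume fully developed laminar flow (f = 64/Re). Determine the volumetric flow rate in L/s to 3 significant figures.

Q ≈ 140 L/s

For laminar flow, f = 64/Re with Re = ρVD/μ, so Darcy-Weisbach reduces to ΔP = 32μLV/D². Solving for V: V = ΔP·D²/(32μL) = 2.33e+04·(0.371)²/(32·0.389·199) = 1.295 m/s.
Check: Re = ρVD/μ = 912·1.295·0.371/0.389 = 1126 < 2300, so the laminar assumption holds.
Q = V·A = 1.295·(π/4·0.371²) = 0.14 m³/s = 140 L/s.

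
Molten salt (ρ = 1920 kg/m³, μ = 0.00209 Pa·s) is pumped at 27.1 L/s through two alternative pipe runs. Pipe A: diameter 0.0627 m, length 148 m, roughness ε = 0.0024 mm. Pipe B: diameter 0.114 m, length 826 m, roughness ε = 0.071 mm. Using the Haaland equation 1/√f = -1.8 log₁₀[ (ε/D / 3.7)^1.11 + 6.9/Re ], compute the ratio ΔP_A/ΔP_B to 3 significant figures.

Pipe A: V = Q/A = 0.0271/0.003088 = 8.777 m/s; Re = 5.056e+05; ε/D = 3.83e-05; Haaland → f = 0.01351; ΔP_A = f(L/D)(ρV²/2) = 2.358e+06 Pa.
Pipe B: V = Q/A = 0.0271/0.01021 = 2.655 m/s; Re = 2.781e+05; ε/D = 0.000623; Haaland → f = 0.01884; ΔP_B = f(L/D)(ρV²/2) = 9.235e+05 Pa.
ΔP_A/ΔP_B = 2.358e+06/9.235e+05 = 2.55.

ΔP_A/ΔP_B ≈ 2.55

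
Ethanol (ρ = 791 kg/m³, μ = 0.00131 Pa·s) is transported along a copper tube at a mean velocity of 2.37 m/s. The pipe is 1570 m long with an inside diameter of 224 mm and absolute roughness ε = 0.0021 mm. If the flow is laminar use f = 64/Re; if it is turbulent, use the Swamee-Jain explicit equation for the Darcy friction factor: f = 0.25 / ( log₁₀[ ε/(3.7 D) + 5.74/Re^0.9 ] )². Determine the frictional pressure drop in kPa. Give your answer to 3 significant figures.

ΔP ≈ 223 kPa

Reynolds number Re = ρVD/μ = 791 · 2.37 · 0.224 / 0.00131 = 3.206e+05.
Re > 4000 → turbulent. Relative roughness ε/D = 2.1e-06/0.224 = 9.37e-06. Swamee-Jain: f = 0.25/(log₁₀[9.37e-06/3.7 + 5.74/3.206e+05^0.9])² = 0.25/(log₁₀[2.53e-06 + 6.36e-05])² = 0.25/(-4.179)² = 0.01431.
Darcy-Weisbach: ΔP = f(L/D)(ρV²/2) = 0.01431·(1570/0.224)·(791·2.37²/2) = 0.01431·7009·2221 = 2.228e+05 Pa.
ΔP = 2.228e+05 Pa = 223 kPa.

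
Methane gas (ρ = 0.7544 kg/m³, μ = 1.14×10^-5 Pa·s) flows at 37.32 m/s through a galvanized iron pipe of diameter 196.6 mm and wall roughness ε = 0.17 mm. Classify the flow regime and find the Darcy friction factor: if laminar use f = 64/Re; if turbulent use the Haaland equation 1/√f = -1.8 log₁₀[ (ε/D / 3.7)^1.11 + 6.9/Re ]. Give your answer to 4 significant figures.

Re = ρVD/μ = 0.7544·37.32·0.1966/1.14e-05 = 4.855e+05.
Re > 4000 → turbulent. ε/D = 0.00017/0.1966 = 0.000865; Haaland: 1/√f = -1.8 log₁₀[9.32e-05 + 1.42e-05] = 7.144, so f = 0.01959.

f ≈ 0.01959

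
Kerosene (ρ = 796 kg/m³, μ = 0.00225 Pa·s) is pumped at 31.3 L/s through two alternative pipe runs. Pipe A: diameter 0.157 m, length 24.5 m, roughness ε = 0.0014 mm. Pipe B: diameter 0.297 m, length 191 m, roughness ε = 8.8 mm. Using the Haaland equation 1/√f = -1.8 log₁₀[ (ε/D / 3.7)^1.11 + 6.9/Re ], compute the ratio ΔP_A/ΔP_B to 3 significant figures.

Pipe A: V = Q/A = 0.0313/0.01936 = 1.617 m/s; Re = 8.98e+04; ε/D = 8.92e-06; Haaland → f = 0.01826; ΔP_A = f(L/D)(ρV²/2) = 2965 Pa.
Pipe B: V = Q/A = 0.0313/0.06928 = 0.4518 m/s; Re = 4.747e+04; ε/D = 0.0296; Haaland → f = 0.05765; ΔP_B = f(L/D)(ρV²/2) = 3012 Pa.
ΔP_A/ΔP_B = 2965/3012 = 0.984.

ΔP_A/ΔP_B ≈ 0.984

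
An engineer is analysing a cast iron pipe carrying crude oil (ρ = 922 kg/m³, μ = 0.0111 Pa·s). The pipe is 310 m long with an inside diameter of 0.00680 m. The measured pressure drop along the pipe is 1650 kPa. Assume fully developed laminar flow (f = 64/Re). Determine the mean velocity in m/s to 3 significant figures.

V ≈ 0.693 m/s

For laminar flow, f = 64/Re with Re = ρVD/μ, so Darcy-Weisbach reduces to ΔP = 32μLV/D². Solving for V: V = ΔP·D²/(32μL) = 1.65e+06·(0.0068)²/(32·0.0111·310) = 0.6929 m/s.
Check: Re = ρVD/μ = 922·0.6929·0.0068/0.0111 = 391.4 < 2300, so the laminar assumption holds.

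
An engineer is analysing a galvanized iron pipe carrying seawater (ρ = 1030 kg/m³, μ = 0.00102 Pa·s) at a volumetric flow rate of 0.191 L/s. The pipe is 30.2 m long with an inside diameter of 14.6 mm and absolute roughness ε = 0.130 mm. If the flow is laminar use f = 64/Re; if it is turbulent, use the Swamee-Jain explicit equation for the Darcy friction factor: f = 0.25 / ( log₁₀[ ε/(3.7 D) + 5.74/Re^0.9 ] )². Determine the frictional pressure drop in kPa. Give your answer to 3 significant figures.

Q = 0.191 L/s = 0.191/1000 = 0.000191 m³/s.
Cross-sectional area A = πD²/4 = π(0.0146)²/4 = 0.0001674 m²; mean velocity V = Q/A = 0.000191/0.0001674 = 1.141 m/s.
Reynolds number Re = ρVD/μ = 1030 · 1.141 · 0.0146 / 0.00102 = 1.682e+04.
Re > 4000 → turbulent. Relative roughness ε/D = 0.00013/0.0146 = 0.0089. Swamee-Jain: f = 0.25/(log₁₀[0.0089/3.7 + 5.74/1.682e+04^0.9])² = 0.25/(log₁₀[0.00241 + 0.000903])² = 0.25/(-2.48)² = 0.04064.
Darcy-Weisbach: ΔP = f(L/D)(ρV²/2) = 0.04064·(30.2/0.0146)·(1030·1.141²/2) = 0.04064·2068·670.3 = 5.635e+04 Pa.
ΔP = 5.635e+04 Pa = 56.3 kPa.

ΔP ≈ 56.3 kPa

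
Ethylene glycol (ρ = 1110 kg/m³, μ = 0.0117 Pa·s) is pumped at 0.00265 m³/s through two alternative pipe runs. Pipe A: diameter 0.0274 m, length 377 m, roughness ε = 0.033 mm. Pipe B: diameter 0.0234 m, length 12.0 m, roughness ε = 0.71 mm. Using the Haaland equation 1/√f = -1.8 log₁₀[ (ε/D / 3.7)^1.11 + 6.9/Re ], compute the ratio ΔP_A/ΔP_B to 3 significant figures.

Pipe A: V = Q/A = 0.00265/0.0005896 = 4.494 m/s; Re = 1.168e+04; ε/D = 0.0012; Haaland → f = 0.03131; ΔP_A = f(L/D)(ρV²/2) = 4.83e+06 Pa.
Pipe B: V = Q/A = 0.00265/0.0004301 = 6.162 m/s; Re = 1.368e+04; ε/D = 0.0303; Haaland → f = 0.05976; ΔP_B = f(L/D)(ρV²/2) = 6.459e+05 Pa.
ΔP_A/ΔP_B = 4.83e+06/6.459e+05 = 7.48.

ΔP_A/ΔP_B ≈ 7.48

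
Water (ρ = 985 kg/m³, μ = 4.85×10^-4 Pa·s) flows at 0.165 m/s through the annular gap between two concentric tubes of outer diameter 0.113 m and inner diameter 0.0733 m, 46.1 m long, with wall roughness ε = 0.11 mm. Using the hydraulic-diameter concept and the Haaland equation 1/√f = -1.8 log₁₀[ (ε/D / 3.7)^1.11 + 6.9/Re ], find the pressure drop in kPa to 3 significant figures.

ΔP ≈ 0.511 kPa

Hydraulic diameter D_h = 4A/P = D_o - D_i = 0.113 - 0.0733 = 0.0397 m.
Re = ρVD_h/μ = 985·0.165·0.0397/0.000485 = 1.33e+04.
ε/D_h = 0.00011/0.0397 = 0.00277; Haaland gives 1/√f = -1.8 log₁₀[0.000339+0.000519] = 5.52, so f = 0.03282.
ΔP = f(L/D_h)(ρV²/2) = 0.03282·46.1/0.0397·13.41 = 511 Pa.
ΔP = 0.511 kPa.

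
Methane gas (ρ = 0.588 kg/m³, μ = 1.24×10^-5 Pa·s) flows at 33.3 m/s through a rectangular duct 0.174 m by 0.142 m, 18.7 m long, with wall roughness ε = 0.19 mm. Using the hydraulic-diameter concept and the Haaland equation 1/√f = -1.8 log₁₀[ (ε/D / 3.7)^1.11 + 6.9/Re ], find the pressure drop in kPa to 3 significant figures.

Hydraulic diameter D_h = 4A/P = 4·(0.174·0.142)/(2·(0.174+0.142)) = 0.09883/0.632 = 0.1564 m.
Re = ρVD_h/μ = 0.588·33.3·0.1564/1.24e-05 = 2.469e+05.
ε/D_h = 0.00019/0.1564 = 0.00121; Haaland gives 1/√f = -1.8 log₁₀[0.000136+2.79e-05] = 6.814, so f = 0.02154.
ΔP = f(L/D_h)(ρV²/2) = 0.02154·18.7/0.1564·326 = 839.6 Pa.
ΔP = 0.840 kPa.

ΔP ≈ 0.840 kPa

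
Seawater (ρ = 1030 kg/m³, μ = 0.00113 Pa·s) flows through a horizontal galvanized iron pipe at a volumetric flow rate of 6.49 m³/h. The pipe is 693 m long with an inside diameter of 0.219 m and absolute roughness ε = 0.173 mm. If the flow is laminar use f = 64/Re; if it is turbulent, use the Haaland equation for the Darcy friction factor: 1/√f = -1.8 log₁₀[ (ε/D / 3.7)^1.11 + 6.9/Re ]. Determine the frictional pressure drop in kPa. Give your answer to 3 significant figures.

Q = 6.49 m³/h = 6.49/3600 = 0.001803 m³/s.
Cross-sectional area A = πD²/4 = π(0.219)²/4 = 0.03767 m²; mean velocity V = Q/A = 0.001803/0.03767 = 0.04786 m/s.
Reynolds number Re = ρVD/μ = 1030 · 0.04786 · 0.219 / 0.00113 = 9554.
Re > 4000 → turbulent. Relative roughness ε/D = 0.000173/0.219 = 0.00079. Haaland: 1/√f = -1.8 log₁₀[(0.00079/3.7)^1.11 + 6.9/9554] = -1.8 log₁₀[8.43e-05 + 0.000722] = 5.568, so f = 0.03225.
Darcy-Weisbach: ΔP = f(L/D)(ρV²/2) = 0.03225·(693/0.219)·(1030·0.04786²/2) = 0.03225·3164·1.18 = 120.4 Pa.
ΔP = 120.4 Pa = 0.120 kPa.

ΔP ≈ 0.120 kPa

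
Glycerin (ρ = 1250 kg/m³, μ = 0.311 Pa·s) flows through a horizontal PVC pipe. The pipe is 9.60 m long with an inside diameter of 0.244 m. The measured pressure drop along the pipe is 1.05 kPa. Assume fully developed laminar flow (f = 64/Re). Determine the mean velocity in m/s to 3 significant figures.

For laminar flow, f = 64/Re with Re = ρVD/μ, so Darcy-Weisbach reduces to ΔP = 32μLV/D². Solving for V: V = ΔP·D²/(32μL) = 1050·(0.244)²/(32·0.311·9.6) = 0.6543 m/s.
Check: Re = ρVD/μ = 1250·0.6543·0.244/0.311 = 641.7 < 2300, so the laminar assumption holds.

V ≈ 0.654 m/s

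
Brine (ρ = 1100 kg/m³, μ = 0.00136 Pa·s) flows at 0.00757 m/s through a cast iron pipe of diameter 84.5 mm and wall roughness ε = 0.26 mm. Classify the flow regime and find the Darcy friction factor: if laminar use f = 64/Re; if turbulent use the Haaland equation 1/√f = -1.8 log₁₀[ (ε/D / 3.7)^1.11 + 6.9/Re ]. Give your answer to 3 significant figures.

Re = ρVD/μ = 1100·0.00757·0.0845/0.00136 = 517.4.
Re < 2300 → laminar, so f = 64/Re = 0.1237 (roughness is irrelevant in laminar flow).

f ≈ 0.124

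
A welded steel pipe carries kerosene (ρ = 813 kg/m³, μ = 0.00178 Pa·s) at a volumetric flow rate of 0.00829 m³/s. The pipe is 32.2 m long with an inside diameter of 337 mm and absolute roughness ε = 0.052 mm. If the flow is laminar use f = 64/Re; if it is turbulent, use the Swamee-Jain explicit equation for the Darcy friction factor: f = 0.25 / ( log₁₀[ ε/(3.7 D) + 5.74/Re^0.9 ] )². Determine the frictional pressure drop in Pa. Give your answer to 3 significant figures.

ΔP ≈ 9.55 Pa

Cross-sectional area A = πD²/4 = π(0.337)²/4 = 0.0892 m²; mean velocity V = Q/A = 0.00829/0.0892 = 0.09294 m/s.
Reynolds number Re = ρVD/μ = 813 · 0.09294 · 0.337 / 0.00178 = 1.431e+04.
Re > 4000 → turbulent. Relative roughness ε/D = 5.2e-05/0.337 = 0.000154. Swamee-Jain: f = 0.25/(log₁₀[0.000154/3.7 + 5.74/1.431e+04^0.9])² = 0.25/(log₁₀[4.17e-05 + 0.00104])² = 0.25/(-2.964)² = 0.02846.
Darcy-Weisbach: ΔP = f(L/D)(ρV²/2) = 0.02846·(32.2/0.337)·(813·0.09294²/2) = 0.02846·95.55·3.511 = 9.547 Pa.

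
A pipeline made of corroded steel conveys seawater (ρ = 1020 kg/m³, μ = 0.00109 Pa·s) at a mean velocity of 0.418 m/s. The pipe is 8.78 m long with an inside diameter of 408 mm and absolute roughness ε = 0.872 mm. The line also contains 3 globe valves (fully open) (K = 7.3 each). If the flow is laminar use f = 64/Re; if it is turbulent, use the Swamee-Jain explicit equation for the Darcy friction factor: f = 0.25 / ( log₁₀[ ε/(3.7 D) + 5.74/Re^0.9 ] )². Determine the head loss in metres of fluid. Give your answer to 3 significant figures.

Reynolds number Re = ρVD/μ = 1020 · 0.418 · 0.408 / 0.00109 = 1.596e+05.
Re > 4000 → turbulent. Relative roughness ε/D = 0.000872/0.408 = 0.00214. Swamee-Jain: f = 0.25/(log₁₀[0.00214/3.7 + 5.74/1.596e+05^0.9])² = 0.25/(log₁₀[0.000578 + 0.000119])² = 0.25/(-3.157)² = 0.02509.
Total minor-loss coefficient ΣK = 3·7.3 = 21.9.
ΔP = [f·L/D + ΣK]·(ρV²/2) = [0.02509·8.78/0.408 + 21.9]·(1020·0.418²/2) = [0.5398 + 21.9]·89.11 = 2000 Pa.
Head loss h_f = ΔP/(ρg) = 2000/(1020·9.81) = 0.200 m.

h_f ≈ 0.200 m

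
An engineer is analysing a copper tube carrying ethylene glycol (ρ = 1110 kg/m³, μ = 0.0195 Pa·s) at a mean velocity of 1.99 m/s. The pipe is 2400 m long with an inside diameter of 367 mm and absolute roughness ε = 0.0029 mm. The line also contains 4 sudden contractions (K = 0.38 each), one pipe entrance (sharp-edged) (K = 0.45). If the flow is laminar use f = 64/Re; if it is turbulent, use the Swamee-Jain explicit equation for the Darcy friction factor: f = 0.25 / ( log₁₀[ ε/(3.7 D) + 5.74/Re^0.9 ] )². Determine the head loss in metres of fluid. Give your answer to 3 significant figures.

Reynolds number Re = ρVD/μ = 1110 · 1.99 · 0.367 / 0.0195 = 4.157e+04.
Re > 4000 → turbulent. Relative roughness ε/D = 2.9e-06/0.367 = 7.9e-06. Swamee-Jain: f = 0.25/(log₁₀[7.9e-06/3.7 + 5.74/4.157e+04^0.9])² = 0.25/(log₁₀[2.14e-06 + 0.0004])² = 0.25/(-3.396)² = 0.02168.
Total minor-loss coefficient ΣK = 4·0.38 + 1·0.45 = 1.97.
ΔP = [f·L/D + ΣK]·(ρV²/2) = [0.02168·2400/0.367 + 1.97]·(1110·1.99²/2) = [141.8 + 1.97]·2198 = 3.159e+05 Pa.
Head loss h_f = ΔP/(ρg) = 3.159e+05/(1110·9.81) = 29.0 m.

h_f ≈ 29.0 m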